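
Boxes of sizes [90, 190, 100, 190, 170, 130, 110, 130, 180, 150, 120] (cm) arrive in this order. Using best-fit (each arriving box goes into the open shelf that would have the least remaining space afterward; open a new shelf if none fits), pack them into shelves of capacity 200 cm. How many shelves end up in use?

10

  90 → shelf 1 (new)  [load 90/200]
  190 → shelf 2 (new)  [load 190/200]
  100 → shelf 1  [load 190/200]
  190 → shelf 3 (new)  [load 190/200]
  170 → shelf 4 (new)  [load 170/200]
  130 → shelf 5 (new)  [load 130/200]
  110 → shelf 6 (new)  [load 110/200]
  130 → shelf 7 (new)  [load 130/200]
  180 → shelf 8 (new)  [load 180/200]
  150 → shelf 9 (new)  [load 150/200]
  120 → shelf 10 (new)  [load 120/200]
10 shelves opened.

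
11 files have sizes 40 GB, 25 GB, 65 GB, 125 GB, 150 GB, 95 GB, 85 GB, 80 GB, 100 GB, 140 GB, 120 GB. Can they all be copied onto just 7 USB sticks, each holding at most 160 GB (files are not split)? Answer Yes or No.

No

Total = 1025 GB; ⌈1025/160⌉ = 7.
The bound of 7 does not rule out 7, but exhaustive search shows no assignment into 7 USB sticks of capacity 160 GB exists — the minimum is 8.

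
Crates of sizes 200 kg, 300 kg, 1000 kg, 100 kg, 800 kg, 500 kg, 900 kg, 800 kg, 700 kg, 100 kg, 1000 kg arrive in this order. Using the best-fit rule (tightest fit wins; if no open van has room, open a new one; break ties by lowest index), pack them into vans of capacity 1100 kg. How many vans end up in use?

  200 → van 1 (new)  [load 200/1100]
  300 → van 1  [load 500/1100]
  1000 → van 2 (new)  [load 1000/1100]
  100 → van 2  [load 1100/1100]
  800 → van 3 (new)  [load 800/1100]
  500 → van 1  [load 1000/1100]
  900 → van 4 (new)  [load 900/1100]
  800 → van 5 (new)  [load 800/1100]
  700 → van 6 (new)  [load 700/1100]
  100 → van 1  [load 1100/1100]
  1000 → van 7 (new)  [load 1000/1100]
7 vans opened.

7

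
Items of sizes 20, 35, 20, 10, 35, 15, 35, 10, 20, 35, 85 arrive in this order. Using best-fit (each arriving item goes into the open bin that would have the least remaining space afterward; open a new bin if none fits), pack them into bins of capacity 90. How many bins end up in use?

4

  20 → bin 1 (new)  [load 20/90]
  35 → bin 1  [load 55/90]
  20 → bin 1  [load 75/90]
  10 → bin 1  [load 85/90]
  35 → bin 2 (new)  [load 35/90]
  15 → bin 2  [load 50/90]
  35 → bin 2  [load 85/90]
  10 → bin 3 (new)  [load 10/90]
  20 → bin 3  [load 30/90]
  35 → bin 3  [load 65/90]
  85 → bin 4 (new)  [load 85/90]
4 bins opened.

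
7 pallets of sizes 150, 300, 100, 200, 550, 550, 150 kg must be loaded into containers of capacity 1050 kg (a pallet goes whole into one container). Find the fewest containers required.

2

Total = 550 + 550 + 300 + 200 + 150 + 150 + 100 = 2000 kg.
Lower bound: ⌈2000/1050⌉ = 2 containers.
A packing using 2 containers:
  container 1: 550 + 300 + 200 = 1050
  container 2: 550 + 150 + 150 + 100 = 950
This matches the lower bound, so 2 is optimal.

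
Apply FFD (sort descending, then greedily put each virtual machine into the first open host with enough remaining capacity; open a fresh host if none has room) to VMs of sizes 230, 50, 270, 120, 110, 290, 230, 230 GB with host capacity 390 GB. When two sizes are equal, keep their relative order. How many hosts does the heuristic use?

Sorted descending: 290, 270, 230, 230, 230, 120, 110, 50.
  290 → host 1 (new)  [load 290/390]
  270 → host 2 (new)  [load 270/390]
  230 → host 3 (new)  [load 230/390]
  230 → host 4 (new)  [load 230/390]
  230 → host 5 (new)  [load 230/390]
  120 → host 2  [load 390/390]
  110 → host 3  [load 340/390]
  50 → host 1  [load 340/390]
5 hosts opened.

5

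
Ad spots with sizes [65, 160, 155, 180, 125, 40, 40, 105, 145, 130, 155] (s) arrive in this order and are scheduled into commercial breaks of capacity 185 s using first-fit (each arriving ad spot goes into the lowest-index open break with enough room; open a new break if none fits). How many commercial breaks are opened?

9

  65 → break 1 (new)  [load 65/185]
  160 → break 2 (new)  [load 160/185]
  155 → break 3 (new)  [load 155/185]
  180 → break 4 (new)  [load 180/185]
  125 → break 5 (new)  [load 125/185]
  40 → break 1  [load 105/185]
  40 → break 1  [load 145/185]
  105 → break 6 (new)  [load 105/185]
  145 → break 7 (new)  [load 145/185]
  130 → break 8 (new)  [load 130/185]
  155 → break 9 (new)  [load 155/185]
9 commercial breaks opened.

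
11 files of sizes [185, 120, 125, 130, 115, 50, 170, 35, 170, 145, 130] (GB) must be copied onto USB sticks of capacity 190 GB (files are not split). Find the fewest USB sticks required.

Total = 185 + 170 + 170 + 145 + 130 + 130 + 125 + 120 + 115 + 50 + 35 = 1375 GB.
Lower bound: ⌈1375/190⌉ = 8 USB sticks.
Also, 9 files each exceed 95 GB, and no two of those can share a USB stick, so at least 9 USB sticks are needed.
A packing using 9 USB sticks:
  USB stick 1: 185 = 185
  USB stick 2: 170 = 170
  USB stick 3: 170 = 170
  USB stick 4: 145 + 35 = 180
  USB stick 5: 130 + 50 = 180
  USB stick 6: 130 = 130
  USB stick 7: 125 = 125
  USB stick 8: 120 = 120
  USB stick 9: 115 = 115
This matches the lower bound, so 9 is optimal.

9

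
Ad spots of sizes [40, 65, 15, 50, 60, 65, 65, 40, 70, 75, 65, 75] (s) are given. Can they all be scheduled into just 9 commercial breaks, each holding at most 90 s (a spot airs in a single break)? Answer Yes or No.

Total = 685 s; ⌈685/90⌉ = 8.
9 ad spots each exceed half the capacity and cannot share a break, forcing at least 9 commercial breaks.
The bound of 9 does not rule out 9, but exhaustive search shows no assignment into 9 commercial breaks of capacity 90 s exists — the minimum is 10.

No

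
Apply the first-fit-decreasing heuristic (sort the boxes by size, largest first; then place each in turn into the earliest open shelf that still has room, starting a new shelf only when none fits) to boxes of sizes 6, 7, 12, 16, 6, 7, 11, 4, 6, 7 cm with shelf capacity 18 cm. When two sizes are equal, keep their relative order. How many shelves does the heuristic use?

5

Sorted descending: 16, 12, 11, 7, 7, 7, 6, 6, 6, 4.
  16 → shelf 1 (new)  [load 16/18]
  12 → shelf 2 (new)  [load 12/18]
  11 → shelf 3 (new)  [load 11/18]
  7 → shelf 3  [load 18/18]
  7 → shelf 4 (new)  [load 7/18]
  7 → shelf 4  [load 14/18]
  6 → shelf 2  [load 18/18]
  6 → shelf 5 (new)  [load 6/18]
  6 → shelf 5  [load 12/18]
  4 → shelf 4  [load 18/18]
5 shelves opened.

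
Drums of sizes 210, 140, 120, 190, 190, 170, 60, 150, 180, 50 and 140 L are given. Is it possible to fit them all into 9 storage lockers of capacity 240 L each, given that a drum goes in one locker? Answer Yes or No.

A valid assignment using 9 storage lockers:
  locker 1: 210 = 210
  locker 2: 190 + 50 = 240
  locker 3: 190 = 190
  locker 4: 180 + 60 = 240
  locker 5: 170 = 170
  locker 6: 150 = 150
  locker 7: 140 = 140
  locker 8: 140 = 140
  locker 9: 120 = 120
Every load is within 240 L, so 9 storage lockers suffice.

Yes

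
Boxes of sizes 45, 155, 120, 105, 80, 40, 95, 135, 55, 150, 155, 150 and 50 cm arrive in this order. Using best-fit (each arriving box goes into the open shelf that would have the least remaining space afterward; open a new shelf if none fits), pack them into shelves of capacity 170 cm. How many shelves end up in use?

  45 → shelf 1 (new)  [load 45/170]
  155 → shelf 2 (new)  [load 155/170]
  120 → shelf 1  [load 165/170]
  105 → shelf 3 (new)  [load 105/170]
  80 → shelf 4 (new)  [load 80/170]
  40 → shelf 3  [load 145/170]
  95 → shelf 5 (new)  [load 95/170]
  135 → shelf 6 (new)  [load 135/170]
  55 → shelf 5  [load 150/170]
  150 → shelf 7 (new)  [load 150/170]
  155 → shelf 8 (new)  [load 155/170]
  150 → shelf 9 (new)  [load 150/170]
  50 → shelf 4  [load 130/170]
9 shelves opened.

9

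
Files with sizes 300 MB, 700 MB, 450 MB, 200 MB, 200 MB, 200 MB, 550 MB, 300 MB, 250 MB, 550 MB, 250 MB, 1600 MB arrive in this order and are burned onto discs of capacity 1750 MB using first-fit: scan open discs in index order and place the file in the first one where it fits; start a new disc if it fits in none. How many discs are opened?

4

  300 → disc 1 (new)  [load 300/1750]
  700 → disc 1  [load 1000/1750]
  450 → disc 1  [load 1450/1750]
  200 → disc 1  [load 1650/1750]
  200 → disc 2 (new)  [load 200/1750]
  200 → disc 2  [load 400/1750]
  550 → disc 2  [load 950/1750]
  300 → disc 2  [load 1250/1750]
  250 → disc 2  [load 1500/1750]
  550 → disc 3 (new)  [load 550/1750]
  250 → disc 2  [load 1750/1750]
  1600 → disc 4 (new)  [load 1600/1750]
4 discs opened.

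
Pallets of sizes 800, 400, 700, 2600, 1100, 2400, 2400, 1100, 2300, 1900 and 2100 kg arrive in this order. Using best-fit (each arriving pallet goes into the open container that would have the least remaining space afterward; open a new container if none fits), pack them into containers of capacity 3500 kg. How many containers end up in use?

  800 → container 1 (new)  [load 800/3500]
  400 → container 1  [load 1200/3500]
  700 → container 1  [load 1900/3500]
  2600 → container 2 (new)  [load 2600/3500]
  1100 → container 1  [load 3000/3500]
  2400 → container 3 (new)  [load 2400/3500]
  2400 → container 4 (new)  [load 2400/3500]
  1100 → container 3  [load 3500/3500]
  2300 → container 5 (new)  [load 2300/3500]
  1900 → container 6 (new)  [load 1900/3500]
  2100 → container 7 (new)  [load 2100/3500]
7 containers opened.

7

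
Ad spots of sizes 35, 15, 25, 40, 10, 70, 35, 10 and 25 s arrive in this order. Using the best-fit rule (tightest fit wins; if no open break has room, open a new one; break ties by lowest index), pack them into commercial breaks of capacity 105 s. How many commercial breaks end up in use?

  35 → break 1 (new)  [load 35/105]
  15 → break 1  [load 50/105]
  25 → break 1  [load 75/105]
  40 → break 2 (new)  [load 40/105]
  10 → break 1  [load 85/105]
  70 → break 3 (new)  [load 70/105]
  35 → break 3  [load 105/105]
  10 → break 1  [load 95/105]
  25 → break 2  [load 65/105]
3 commercial breaks opened.

3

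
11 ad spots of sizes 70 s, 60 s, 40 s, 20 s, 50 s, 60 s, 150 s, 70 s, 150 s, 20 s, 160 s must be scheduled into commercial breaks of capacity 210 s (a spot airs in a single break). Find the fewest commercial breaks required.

5

Total = 160 + 150 + 150 + 70 + 70 + 60 + 60 + 50 + 40 + 20 + 20 = 850 s.
Lower bound: ⌈850/210⌉ = 5 commercial breaks.
A packing using 5 commercial breaks:
  break 1: 160 + 50 = 210
  break 2: 150 + 60 = 210
  break 3: 150 + 60 = 210
  break 4: 70 + 70 + 40 + 20 = 200
  break 5: 20 = 20
This matches the lower bound, so 5 is optimal.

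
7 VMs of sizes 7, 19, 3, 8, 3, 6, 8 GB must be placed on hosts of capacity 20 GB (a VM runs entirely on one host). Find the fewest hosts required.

Total = 19 + 8 + 8 + 7 + 6 + 3 + 3 = 54 GB.
Lower bound: ⌈54/20⌉ = 3 hosts.
A packing using 3 hosts:
  host 1: 19 = 19
  host 2: 8 + 8 + 3 = 19
  host 3: 7 + 6 + 3 = 16
This matches the lower bound, so 3 is optimal.

3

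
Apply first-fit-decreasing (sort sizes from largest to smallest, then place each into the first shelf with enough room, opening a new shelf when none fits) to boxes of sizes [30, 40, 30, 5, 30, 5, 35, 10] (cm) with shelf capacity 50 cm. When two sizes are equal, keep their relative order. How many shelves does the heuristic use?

5

Sorted descending: 40, 35, 30, 30, 30, 10, 5, 5.
  40 → shelf 1 (new)  [load 40/50]
  35 → shelf 2 (new)  [load 35/50]
  30 → shelf 3 (new)  [load 30/50]
  30 → shelf 4 (new)  [load 30/50]
  30 → shelf 5 (new)  [load 30/50]
  10 → shelf 1  [load 50/50]
  5 → shelf 2  [load 40/50]
  5 → shelf 2  [load 45/50]
5 shelves opened.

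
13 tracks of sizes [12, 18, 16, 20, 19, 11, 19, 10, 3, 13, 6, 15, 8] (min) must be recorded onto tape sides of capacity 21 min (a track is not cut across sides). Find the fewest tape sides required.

9

Total = 20 + 19 + 19 + 18 + 16 + 15 + 13 + 12 + 11 + 10 + 8 + 6 + 3 = 170 min.
Lower bound: ⌈170/21⌉ = 9 tape sides.
A packing using 9 tape sides:
  side 1: 20 = 20
  side 2: 19 = 19
  side 3: 19 = 19
  side 4: 18 + 3 = 21
  side 5: 16 = 16
  side 6: 15 + 6 = 21
  side 7: 13 + 8 = 21
  side 8: 12 = 12
  side 9: 11 + 10 = 21
This matches the lower bound, so 9 is optimal.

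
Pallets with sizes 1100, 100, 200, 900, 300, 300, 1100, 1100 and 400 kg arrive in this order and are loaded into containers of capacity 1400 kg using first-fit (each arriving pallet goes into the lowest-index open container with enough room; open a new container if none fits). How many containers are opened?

5

  1100 → container 1 (new)  [load 1100/1400]
  100 → container 1  [load 1200/1400]
  200 → container 1  [load 1400/1400]
  900 → container 2 (new)  [load 900/1400]
  300 → container 2  [load 1200/1400]
  300 → container 3 (new)  [load 300/1400]
  1100 → container 3  [load 1400/1400]
  1100 → container 4 (new)  [load 1100/1400]
  400 → container 5 (new)  [load 400/1400]
5 containers opened.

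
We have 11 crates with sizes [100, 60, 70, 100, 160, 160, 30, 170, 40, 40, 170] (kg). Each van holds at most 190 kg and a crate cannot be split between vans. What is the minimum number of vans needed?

Total = 170 + 170 + 160 + 160 + 100 + 100 + 70 + 60 + 40 + 40 + 30 = 1100 kg.
Lower bound: ⌈1100/190⌉ = 6 vans.
A packing using 7 vans:
  van 1: 170 = 170
  van 2: 170 = 170
  van 3: 160 + 30 = 190
  van 4: 160 = 160
  van 5: 100 + 70 = 170
  van 6: 100 + 60 = 160
  van 7: 40 + 40 = 80
No arrangement into 6 vans stays within capacity, so 7 is optimal.

7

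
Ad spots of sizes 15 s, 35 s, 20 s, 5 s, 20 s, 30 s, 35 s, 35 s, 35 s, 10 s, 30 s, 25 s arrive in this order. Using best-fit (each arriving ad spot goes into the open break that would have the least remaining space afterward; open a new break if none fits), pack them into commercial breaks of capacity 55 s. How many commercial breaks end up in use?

  15 → break 1 (new)  [load 15/55]
  35 → break 1  [load 50/55]
  20 → break 2 (new)  [load 20/55]
  5 → break 1  [load 55/55]
  20 → break 2  [load 40/55]
  30 → break 3 (new)  [load 30/55]
  35 → break 4 (new)  [load 35/55]
  35 → break 5 (new)  [load 35/55]
  35 → break 6 (new)  [load 35/55]
  10 → break 2  [load 50/55]
  30 → break 7 (new)  [load 30/55]
  25 → break 3  [load 55/55]
7 commercial breaks opened.

7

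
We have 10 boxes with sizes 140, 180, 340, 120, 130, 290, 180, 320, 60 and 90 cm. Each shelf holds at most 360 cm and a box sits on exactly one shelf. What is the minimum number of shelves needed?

Total = 340 + 320 + 290 + 180 + 180 + 140 + 130 + 120 + 90 + 60 = 1850 cm.
Lower bound: ⌈1850/360⌉ = 6 shelves.
A packing using 6 shelves:
  shelf 1: 340 = 340
  shelf 2: 320 = 320
  shelf 3: 290 + 60 = 350
  shelf 4: 180 + 180 = 360
  shelf 5: 140 + 130 + 90 = 360
  shelf 6: 120 = 120
This matches the lower bound, so 6 is optimal.

6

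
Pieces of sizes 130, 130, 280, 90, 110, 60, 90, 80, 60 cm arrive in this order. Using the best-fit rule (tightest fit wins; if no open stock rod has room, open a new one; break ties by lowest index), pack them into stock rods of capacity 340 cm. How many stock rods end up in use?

4

  130 → stock rod 1 (new)  [load 130/340]
  130 → stock rod 1  [load 260/340]
  280 → stock rod 2 (new)  [load 280/340]
  90 → stock rod 3 (new)  [load 90/340]
  110 → stock rod 3  [load 200/340]
  60 → stock rod 2  [load 340/340]
  90 → stock rod 3  [load 290/340]
  80 → stock rod 1  [load 340/340]
  60 → stock rod 4 (new)  [load 60/340]
4 stock rods opened.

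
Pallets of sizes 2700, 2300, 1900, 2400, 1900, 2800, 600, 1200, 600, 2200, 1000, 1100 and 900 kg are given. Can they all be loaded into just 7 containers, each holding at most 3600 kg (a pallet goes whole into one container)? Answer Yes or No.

A valid assignment using 7 containers:
  container 1: 2800 + 600 = 3400
  container 2: 2700 + 900 = 3600
  container 3: 2400 + 1200 = 3600
  container 4: 2300 + 1100 = 3400
  container 5: 2200 + 1000 = 3200
  container 6: 1900 + 600 = 2500
  container 7: 1900 = 1900
Every load is within 3600 kg, so 7 containers suffice.

Yes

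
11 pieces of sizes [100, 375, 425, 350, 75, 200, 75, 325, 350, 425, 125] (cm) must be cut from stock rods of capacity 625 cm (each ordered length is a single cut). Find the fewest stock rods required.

Total = 425 + 425 + 375 + 350 + 350 + 325 + 200 + 125 + 100 + 75 + 75 = 2825 cm.
Lower bound: ⌈2825/625⌉ = 5 stock rods.
Also, 6 pieces each exceed 625/2 cm, and no two of those can share a stock rod, so at least 6 stock rods are needed.
A packing using 6 stock rods:
  stock rod 1: 425 + 200 = 625
  stock rod 2: 425 + 125 + 75 = 625
  stock rod 3: 375 + 100 + 75 = 550
  stock rod 4: 350 = 350
  stock rod 5: 350 = 350
  stock rod 6: 325 = 325
This matches the lower bound, so 6 is optimal.

6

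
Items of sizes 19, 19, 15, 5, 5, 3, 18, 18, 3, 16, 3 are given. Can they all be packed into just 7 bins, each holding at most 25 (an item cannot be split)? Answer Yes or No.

Yes

A valid assignment using 6 bins:
  bin 1: 19 + 5 = 24
  bin 2: 19 + 5 = 24
  bin 3: 18 + 3 + 3 = 24
  bin 4: 18 + 3 = 21
  bin 5: 16 = 16
  bin 6: 15 = 15
That uses only 6 ≤ 7, so 7 bins are enough.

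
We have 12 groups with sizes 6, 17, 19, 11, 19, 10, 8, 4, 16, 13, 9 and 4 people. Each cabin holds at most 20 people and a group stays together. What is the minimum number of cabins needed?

Total = 19 + 19 + 17 + 16 + 13 + 11 + 10 + 9 + 8 + 6 + 4 + 4 = 136 people.
Lower bound: ⌈136/20⌉ = 7 cabins.
A packing using 8 cabins:
  cabin 1: 19 = 19
  cabin 2: 19 = 19
  cabin 3: 17 = 17
  cabin 4: 16 + 4 = 20
  cabin 5: 13 + 6 = 19
  cabin 6: 11 + 9 = 20
  cabin 7: 10 + 8 = 18
  cabin 8: 4 = 4
No arrangement into 7 cabins stays within capacity, so 8 is optimal.

8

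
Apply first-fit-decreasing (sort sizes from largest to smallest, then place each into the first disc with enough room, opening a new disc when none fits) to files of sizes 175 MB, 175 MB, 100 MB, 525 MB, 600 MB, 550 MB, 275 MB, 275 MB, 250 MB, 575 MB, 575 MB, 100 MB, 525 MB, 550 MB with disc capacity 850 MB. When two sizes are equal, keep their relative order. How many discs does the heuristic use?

7

Sorted descending: 600, 575, 575, 550, 550, 525, 525, 275, 275, 250, 175, 175, 100, 100.
  600 → disc 1 (new)  [load 600/850]
  575 → disc 2 (new)  [load 575/850]
  575 → disc 3 (new)  [load 575/850]
  550 → disc 4 (new)  [load 550/850]
  550 → disc 5 (new)  [load 550/850]
  525 → disc 6 (new)  [load 525/850]
  525 → disc 7 (new)  [load 525/850]
  275 → disc 2  [load 850/850]
  275 → disc 3  [load 850/850]
  250 → disc 1  [load 850/850]
  175 → disc 4  [load 725/850]
  175 → disc 5  [load 725/850]
  100 → disc 4  [load 825/850]
  100 → disc 5  [load 825/850]
7 discs opened.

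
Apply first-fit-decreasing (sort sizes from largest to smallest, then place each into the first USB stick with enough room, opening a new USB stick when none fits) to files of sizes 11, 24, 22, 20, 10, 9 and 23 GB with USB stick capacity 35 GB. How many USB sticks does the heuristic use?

4

Sorted descending: 24, 23, 22, 20, 11, 10, 9.
  24 → USB stick 1 (new)  [load 24/35]
  23 → USB stick 2 (new)  [load 23/35]
  22 → USB stick 3 (new)  [load 22/35]
  20 → USB stick 4 (new)  [load 20/35]
  11 → USB stick 1  [load 35/35]
  10 → USB stick 2  [load 33/35]
  9 → USB stick 3  [load 31/35]
4 USB sticks opened.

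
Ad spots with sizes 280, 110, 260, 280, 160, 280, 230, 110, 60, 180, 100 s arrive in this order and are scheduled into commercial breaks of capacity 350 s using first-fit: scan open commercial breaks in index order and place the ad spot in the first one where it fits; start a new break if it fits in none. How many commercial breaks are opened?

  280 → break 1 (new)  [load 280/350]
  110 → break 2 (new)  [load 110/350]
  260 → break 3 (new)  [load 260/350]
  280 → break 4 (new)  [load 280/350]
  160 → break 2  [load 270/350]
  280 → break 5 (new)  [load 280/350]
  230 → break 6 (new)  [load 230/350]
  110 → break 6  [load 340/350]
  60 → break 1  [load 340/350]
  180 → break 7 (new)  [load 180/350]
  100 → break 7  [load 280/350]
7 commercial breaks opened.

7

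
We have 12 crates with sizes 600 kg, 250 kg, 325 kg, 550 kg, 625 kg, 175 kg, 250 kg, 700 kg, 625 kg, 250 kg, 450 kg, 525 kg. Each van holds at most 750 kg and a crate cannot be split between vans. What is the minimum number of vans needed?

Total = 700 + 625 + 625 + 600 + 550 + 525 + 450 + 325 + 250 + 250 + 250 + 175 = 5325 kg.
Lower bound: ⌈5325/750⌉ = 8 vans.
A packing using 9 vans:
  van 1: 700 = 700
  van 2: 625 = 625
  van 3: 625 = 625
  van 4: 600 = 600
  van 5: 550 + 175 = 725
  van 6: 525 = 525
  van 7: 450 + 250 = 700
  van 8: 325 + 250 = 575
  van 9: 250 = 250
No arrangement into 8 vans stays within capacity, so 9 is optimal.

9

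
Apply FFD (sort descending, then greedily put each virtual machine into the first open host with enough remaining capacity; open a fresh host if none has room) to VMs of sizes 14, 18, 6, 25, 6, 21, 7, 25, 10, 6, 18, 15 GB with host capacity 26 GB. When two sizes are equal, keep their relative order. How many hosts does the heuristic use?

Sorted descending: 25, 25, 21, 18, 18, 15, 14, 10, 7, 6, 6, 6.
  25 → host 1 (new)  [load 25/26]
  25 → host 2 (new)  [load 25/26]
  21 → host 3 (new)  [load 21/26]
  18 → host 4 (new)  [load 18/26]
  18 → host 5 (new)  [load 18/26]
  15 → host 6 (new)  [load 15/26]
  14 → host 7 (new)  [load 14/26]
  10 → host 6  [load 25/26]
  7 → host 4  [load 25/26]
  6 → host 5  [load 24/26]
  6 → host 7  [load 20/26]
  6 → host 7  [load 26/26]
7 hosts opened.

7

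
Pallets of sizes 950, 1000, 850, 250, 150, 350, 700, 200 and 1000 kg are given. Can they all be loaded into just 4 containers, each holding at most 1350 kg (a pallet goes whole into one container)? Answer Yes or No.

No

Total = 5450 kg; ⌈5450/1350⌉ = 5.
At least 5 containers are required, but only 4 are allowed.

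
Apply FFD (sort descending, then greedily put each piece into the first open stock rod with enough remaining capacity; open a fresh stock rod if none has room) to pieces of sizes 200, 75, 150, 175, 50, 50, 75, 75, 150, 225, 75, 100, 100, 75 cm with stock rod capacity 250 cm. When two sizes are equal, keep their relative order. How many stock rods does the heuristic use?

Sorted descending: 225, 200, 175, 150, 150, 100, 100, 75, 75, 75, 75, 75, 50, 50.
  225 → stock rod 1 (new)  [load 225/250]
  200 → stock rod 2 (new)  [load 200/250]
  175 → stock rod 3 (new)  [load 175/250]
  150 → stock rod 4 (new)  [load 150/250]
  150 → stock rod 5 (new)  [load 150/250]
  100 → stock rod 4  [load 250/250]
  100 → stock rod 5  [load 250/250]
  75 → stock rod 3  [load 250/250]
  75 → stock rod 6 (new)  [load 75/250]
  75 → stock rod 6  [load 150/250]
  75 → stock rod 6  [load 225/250]
  75 → stock rod 7 (new)  [load 75/250]
  50 → stock rod 2  [load 250/250]
  50 → stock rod 7  [load 125/250]
7 stock rods opened.

7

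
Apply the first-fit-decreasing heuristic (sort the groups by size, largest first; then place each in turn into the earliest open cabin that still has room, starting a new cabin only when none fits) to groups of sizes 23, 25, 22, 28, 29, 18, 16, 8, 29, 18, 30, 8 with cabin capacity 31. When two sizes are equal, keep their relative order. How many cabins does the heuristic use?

Sorted descending: 30, 29, 29, 28, 25, 23, 22, 18, 18, 16, 8, 8.
  30 → cabin 1 (new)  [load 30/31]
  29 → cabin 2 (new)  [load 29/31]
  29 → cabin 3 (new)  [load 29/31]
  28 → cabin 4 (new)  [load 28/31]
  25 → cabin 5 (new)  [load 25/31]
  23 → cabin 6 (new)  [load 23/31]
  22 → cabin 7 (new)  [load 22/31]
  18 → cabin 8 (new)  [load 18/31]
  18 → cabin 9 (new)  [load 18/31]
  16 → cabin 10 (new)  [load 16/31]
  8 → cabin 6  [load 31/31]
  8 → cabin 7  [load 30/31]
10 cabins opened.

10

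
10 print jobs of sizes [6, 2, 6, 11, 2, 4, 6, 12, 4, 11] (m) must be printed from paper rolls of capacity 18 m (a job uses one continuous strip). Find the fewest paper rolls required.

Total = 12 + 11 + 11 + 6 + 6 + 6 + 4 + 4 + 2 + 2 = 64 m.
Lower bound: ⌈64/18⌉ = 4 paper rolls.
A packing using 4 paper rolls:
  roll 1: 12 + 6 = 18
  roll 2: 11 + 6 = 17
  roll 3: 11 + 6 = 17
  roll 4: 4 + 4 + 2 + 2 = 12
This matches the lower bound, so 4 is optimal.

4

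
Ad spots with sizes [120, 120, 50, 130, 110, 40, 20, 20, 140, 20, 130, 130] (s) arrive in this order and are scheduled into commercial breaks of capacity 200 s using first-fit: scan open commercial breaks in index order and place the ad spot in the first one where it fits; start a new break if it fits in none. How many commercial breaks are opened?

7

  120 → break 1 (new)  [load 120/200]
  120 → break 2 (new)  [load 120/200]
  50 → break 1  [load 170/200]
  130 → break 3 (new)  [load 130/200]
  110 → break 4 (new)  [load 110/200]
  40 → break 2  [load 160/200]
  20 → break 1  [load 190/200]
  20 → break 2  [load 180/200]
  140 → break 5 (new)  [load 140/200]
  20 → break 2  [load 200/200]
  130 → break 6 (new)  [load 130/200]
  130 → break 7 (new)  [load 130/200]
7 commercial breaks opened.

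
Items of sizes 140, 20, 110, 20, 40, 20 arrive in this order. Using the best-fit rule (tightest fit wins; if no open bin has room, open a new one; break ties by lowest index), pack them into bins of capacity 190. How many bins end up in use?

  140 → bin 1 (new)  [load 140/190]
  20 → bin 1  [load 160/190]
  110 → bin 2 (new)  [load 110/190]
  20 → bin 1  [load 180/190]
  40 → bin 2  [load 150/190]
  20 → bin 2  [load 170/190]
2 bins opened.

2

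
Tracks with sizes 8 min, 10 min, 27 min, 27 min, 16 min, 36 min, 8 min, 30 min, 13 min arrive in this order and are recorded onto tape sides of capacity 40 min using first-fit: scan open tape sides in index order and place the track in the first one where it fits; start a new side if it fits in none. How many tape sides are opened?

5

  8 → side 1 (new)  [load 8/40]
  10 → side 1  [load 18/40]
  27 → side 2 (new)  [load 27/40]
  27 → side 3 (new)  [load 27/40]
  16 → side 1  [load 34/40]
  36 → side 4 (new)  [load 36/40]
  8 → side 2  [load 35/40]
  30 → side 5 (new)  [load 30/40]
  13 → side 3  [load 40/40]
5 tape sides opened.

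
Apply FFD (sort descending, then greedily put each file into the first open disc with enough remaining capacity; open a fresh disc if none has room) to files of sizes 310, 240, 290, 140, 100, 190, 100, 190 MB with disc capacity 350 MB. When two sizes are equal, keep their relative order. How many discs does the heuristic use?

5

Sorted descending: 310, 290, 240, 190, 190, 140, 100, 100.
  310 → disc 1 (new)  [load 310/350]
  290 → disc 2 (new)  [load 290/350]
  240 → disc 3 (new)  [load 240/350]
  190 → disc 4 (new)  [load 190/350]
  190 → disc 5 (new)  [load 190/350]
  140 → disc 4  [load 330/350]
  100 → disc 3  [load 340/350]
  100 → disc 5  [load 290/350]
5 discs opened.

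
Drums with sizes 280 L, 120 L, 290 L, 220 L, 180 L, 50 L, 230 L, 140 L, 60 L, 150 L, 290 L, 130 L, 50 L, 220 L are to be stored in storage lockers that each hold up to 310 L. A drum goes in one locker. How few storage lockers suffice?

9

Total = 290 + 290 + 280 + 230 + 220 + 220 + 180 + 150 + 140 + 130 + 120 + 60 + 50 + 50 = 2410 L.
Lower bound: ⌈2410/310⌉ = 8 storage lockers.
A packing using 9 storage lockers:
  locker 1: 290 = 290
  locker 2: 290 = 290
  locker 3: 280 = 280
  locker 4: 230 + 60 = 290
  locker 5: 220 + 50 = 270
  locker 6: 220 + 50 = 270
  locker 7: 180 + 130 = 310
  locker 8: 150 + 140 = 290
  locker 9: 120 = 120
No arrangement into 8 storage lockers stays within capacity, so 9 is optimal.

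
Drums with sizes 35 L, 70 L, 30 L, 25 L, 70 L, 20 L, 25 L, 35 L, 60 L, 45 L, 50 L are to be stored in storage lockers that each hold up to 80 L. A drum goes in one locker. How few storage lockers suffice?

7

Total = 70 + 70 + 60 + 50 + 45 + 35 + 35 + 30 + 25 + 25 + 20 = 465 L.
Lower bound: ⌈465/80⌉ = 6 storage lockers.
A packing using 7 storage lockers:
  locker 1: 70 = 70
  locker 2: 70 = 70
  locker 3: 60 + 20 = 80
  locker 4: 50 + 30 = 80
  locker 5: 45 + 35 = 80
  locker 6: 35 + 25 = 60
  locker 7: 25 = 25
No arrangement into 6 storage lockers stays within capacity, so 7 is optimal.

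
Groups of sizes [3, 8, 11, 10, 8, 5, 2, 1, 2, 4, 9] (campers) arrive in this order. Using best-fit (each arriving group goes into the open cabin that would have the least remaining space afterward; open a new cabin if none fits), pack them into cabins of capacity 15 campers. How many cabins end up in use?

  3 → cabin 1 (new)  [load 3/15]
  8 → cabin 1  [load 11/15]
  11 → cabin 2 (new)  [load 11/15]
  10 → cabin 3 (new)  [load 10/15]
  8 → cabin 4 (new)  [load 8/15]
  5 → cabin 3  [load 15/15]
  2 → cabin 1  [load 13/15]
  1 → cabin 1  [load 14/15]
  2 → cabin 2  [load 13/15]
  4 → cabin 4  [load 12/15]
  9 → cabin 5 (new)  [load 9/15]
5 cabins opened.

5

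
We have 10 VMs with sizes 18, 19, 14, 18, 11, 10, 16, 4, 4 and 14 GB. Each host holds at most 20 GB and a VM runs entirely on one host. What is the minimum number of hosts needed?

Total = 19 + 18 + 18 + 16 + 14 + 14 + 11 + 10 + 4 + 4 = 128 GB.
Lower bound: ⌈128/20⌉ = 7 hosts.
A packing using 8 hosts:
  host 1: 19 = 19
  host 2: 18 = 18
  host 3: 18 = 18
  host 4: 16 + 4 = 20
  host 5: 14 + 4 = 18
  host 6: 14 = 14
  host 7: 11 = 11
  host 8: 10 = 10
No arrangement into 7 hosts stays within capacity, so 8 is optimal.

8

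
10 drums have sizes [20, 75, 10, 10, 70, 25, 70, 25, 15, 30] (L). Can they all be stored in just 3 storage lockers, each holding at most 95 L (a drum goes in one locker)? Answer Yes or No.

No

Total = 350 L; ⌈350/95⌉ = 4.
At least 4 storage lockers are required, but only 3 are allowed.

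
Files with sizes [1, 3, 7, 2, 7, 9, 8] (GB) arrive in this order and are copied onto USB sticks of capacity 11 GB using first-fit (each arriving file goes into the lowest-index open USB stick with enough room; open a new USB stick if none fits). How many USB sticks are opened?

4

  1 → USB stick 1 (new)  [load 1/11]
  3 → USB stick 1  [load 4/11]
  7 → USB stick 1  [load 11/11]
  2 → USB stick 2 (new)  [load 2/11]
  7 → USB stick 2  [load 9/11]
  9 → USB stick 3 (new)  [load 9/11]
  8 → USB stick 4 (new)  [load 8/11]
4 USB sticks opened.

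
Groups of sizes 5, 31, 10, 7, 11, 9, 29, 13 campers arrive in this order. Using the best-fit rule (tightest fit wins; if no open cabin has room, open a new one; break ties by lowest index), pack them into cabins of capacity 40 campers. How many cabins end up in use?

4

  5 → cabin 1 (new)  [load 5/40]
  31 → cabin 1  [load 36/40]
  10 → cabin 2 (new)  [load 10/40]
  7 → cabin 2  [load 17/40]
  11 → cabin 2  [load 28/40]
  9 → cabin 2  [load 37/40]
  29 → cabin 3 (new)  [load 29/40]
  13 → cabin 4 (new)  [load 13/40]
4 cabins opened.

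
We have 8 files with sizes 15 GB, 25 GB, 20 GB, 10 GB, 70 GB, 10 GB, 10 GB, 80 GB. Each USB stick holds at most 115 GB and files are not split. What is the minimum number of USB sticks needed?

Total = 80 + 70 + 25 + 20 + 15 + 10 + 10 + 10 = 240 GB.
Lower bound: ⌈240/115⌉ = 3 USB sticks.
A packing using 3 USB sticks:
  USB stick 1: 80 + 25 + 10 = 115
  USB stick 2: 70 + 20 + 15 + 10 = 115
  USB stick 3: 10 = 10
This matches the lower bound, so 3 is optimal.

3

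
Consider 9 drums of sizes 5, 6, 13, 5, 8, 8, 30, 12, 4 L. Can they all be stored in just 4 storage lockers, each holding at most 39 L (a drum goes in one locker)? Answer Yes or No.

Yes

A valid assignment using 3 storage lockers:
  locker 1: 30 + 8 = 38
  locker 2: 13 + 12 + 8 + 6 = 39
  locker 3: 5 + 5 + 4 = 14
That uses only 3 ≤ 4, so 4 storage lockers are enough.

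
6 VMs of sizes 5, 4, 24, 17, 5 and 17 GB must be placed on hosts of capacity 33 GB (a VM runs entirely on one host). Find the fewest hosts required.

3

Total = 24 + 17 + 17 + 5 + 5 + 4 = 72 GB.
Lower bound: ⌈72/33⌉ = 3 hosts.
A packing using 3 hosts:
  host 1: 24 + 5 + 4 = 33
  host 2: 17 + 5 = 22
  host 3: 17 = 17
This matches the lower bound, so 3 is optimal.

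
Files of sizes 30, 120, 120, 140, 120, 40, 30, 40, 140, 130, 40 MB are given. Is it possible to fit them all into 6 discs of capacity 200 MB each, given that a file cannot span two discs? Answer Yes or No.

Yes

A valid assignment using 6 discs:
  disc 1: 140 + 40 = 180
  disc 2: 140 + 40 = 180
  disc 3: 130 + 40 + 30 = 200
  disc 4: 120 + 30 = 150
  disc 5: 120 = 120
  disc 6: 120 = 120
Every load is within 200 MB, so 6 discs suffice.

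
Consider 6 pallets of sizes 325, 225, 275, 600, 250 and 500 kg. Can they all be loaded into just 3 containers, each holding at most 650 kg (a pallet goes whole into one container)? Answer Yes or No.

No

Total = 2175 kg; ⌈2175/650⌉ = 4.
At least 4 containers are required, but only 3 are allowed.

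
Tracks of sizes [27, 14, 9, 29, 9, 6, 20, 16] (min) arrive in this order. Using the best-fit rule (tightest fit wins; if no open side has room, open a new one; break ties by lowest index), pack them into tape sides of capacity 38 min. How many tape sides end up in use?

4

  27 → side 1 (new)  [load 27/38]
  14 → side 2 (new)  [load 14/38]
  9 → side 1  [load 36/38]
  29 → side 3 (new)  [load 29/38]
  9 → side 3  [load 38/38]
  6 → side 2  [load 20/38]
  20 → side 4 (new)  [load 20/38]
  16 → side 2  [load 36/38]
4 tape sides opened.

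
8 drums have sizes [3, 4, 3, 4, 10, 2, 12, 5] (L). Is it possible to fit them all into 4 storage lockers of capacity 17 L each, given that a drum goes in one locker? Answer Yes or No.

A valid assignment using 3 storage lockers:
  locker 1: 12 + 5 = 17
  locker 2: 10 + 4 + 3 = 17
  locker 3: 4 + 3 + 2 = 9
That uses only 3 ≤ 4, so 4 storage lockers are enough.

Yes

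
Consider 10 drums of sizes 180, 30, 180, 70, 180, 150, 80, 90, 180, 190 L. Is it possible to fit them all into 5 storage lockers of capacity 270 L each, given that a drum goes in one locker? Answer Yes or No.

No

Total = 1330 L; ⌈1330/270⌉ = 5.
6 drums each exceed half the capacity and cannot share a locker, forcing at least 6 storage lockers.
At least 6 storage lockers are required, but only 5 are allowed.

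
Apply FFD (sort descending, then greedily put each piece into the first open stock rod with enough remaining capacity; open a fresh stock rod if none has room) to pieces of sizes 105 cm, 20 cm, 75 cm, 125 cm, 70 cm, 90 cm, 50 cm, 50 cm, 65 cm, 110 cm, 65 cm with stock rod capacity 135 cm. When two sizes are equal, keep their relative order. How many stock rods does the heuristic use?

7

Sorted descending: 125, 110, 105, 90, 75, 70, 65, 65, 50, 50, 20.
  125 → stock rod 1 (new)  [load 125/135]
  110 → stock rod 2 (new)  [load 110/135]
  105 → stock rod 3 (new)  [load 105/135]
  90 → stock rod 4 (new)  [load 90/135]
  75 → stock rod 5 (new)  [load 75/135]
  70 → stock rod 6 (new)  [load 70/135]
  65 → stock rod 6  [load 135/135]
  65 → stock rod 7 (new)  [load 65/135]
  50 → stock rod 5  [load 125/135]
  50 → stock rod 7  [load 115/135]
  20 → stock rod 2  [load 130/135]
7 stock rods opened.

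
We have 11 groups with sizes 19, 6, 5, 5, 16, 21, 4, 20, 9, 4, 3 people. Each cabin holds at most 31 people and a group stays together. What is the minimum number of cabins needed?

Total = 21 + 20 + 19 + 16 + 9 + 6 + 5 + 5 + 4 + 4 + 3 = 112 people.
Lower bound: ⌈112/31⌉ = 4 cabins.
A packing using 4 cabins:
  cabin 1: 21 + 9 = 30
  cabin 2: 20 + 6 + 5 = 31
  cabin 3: 19 + 5 + 4 + 3 = 31
  cabin 4: 16 + 4 = 20
This matches the lower bound, so 4 is optimal.

4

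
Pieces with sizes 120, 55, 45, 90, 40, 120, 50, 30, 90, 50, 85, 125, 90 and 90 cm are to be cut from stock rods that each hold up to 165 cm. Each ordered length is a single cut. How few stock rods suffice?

8

Total = 125 + 120 + 120 + 90 + 90 + 90 + 90 + 85 + 55 + 50 + 50 + 45 + 40 + 30 = 1080 cm.
Lower bound: ⌈1080/165⌉ = 7 stock rods.
Also, 8 pieces each exceed 165/2 cm, and no two of those can share a stock rod, so at least 8 stock rods are needed.
A packing using 8 stock rods:
  stock rod 1: 125 + 40 = 165
  stock rod 2: 120 + 45 = 165
  stock rod 3: 120 + 30 = 150
  stock rod 4: 90 + 55 = 145
  stock rod 5: 90 + 50 = 140
  stock rod 6: 90 + 50 = 140
  stock rod 7: 90 = 90
  stock rod 8: 85 = 85
This matches the lower bound, so 8 is optimal.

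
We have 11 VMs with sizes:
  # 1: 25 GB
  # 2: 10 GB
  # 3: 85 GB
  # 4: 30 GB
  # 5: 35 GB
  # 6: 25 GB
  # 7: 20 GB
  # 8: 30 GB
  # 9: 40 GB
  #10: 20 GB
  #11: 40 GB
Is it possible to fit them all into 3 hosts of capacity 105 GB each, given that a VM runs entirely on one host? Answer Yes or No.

No

Total = 360 GB; ⌈360/105⌉ = 4.
At least 4 hosts are required, but only 3 are allowed.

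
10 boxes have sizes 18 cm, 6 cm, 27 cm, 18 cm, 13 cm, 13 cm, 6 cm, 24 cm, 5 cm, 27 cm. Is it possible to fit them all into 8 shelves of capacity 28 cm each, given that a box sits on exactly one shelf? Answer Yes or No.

Yes

A valid assignment using 7 shelves:
  shelf 1: 27 = 27
  shelf 2: 27 = 27
  shelf 3: 24 = 24
  shelf 4: 18 + 6 = 24
  shelf 5: 18 + 6 = 24
  shelf 6: 13 + 13 = 26
  shelf 7: 5 = 5
That uses only 7 ≤ 8, so 8 shelves are enough.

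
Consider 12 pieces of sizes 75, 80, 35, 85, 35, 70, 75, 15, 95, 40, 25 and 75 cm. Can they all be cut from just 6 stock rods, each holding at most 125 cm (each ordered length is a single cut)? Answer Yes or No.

No

Total = 705 cm; ⌈705/125⌉ = 6.
7 pieces each exceed half the capacity and cannot share a stock rod, forcing at least 7 stock rods.
At least 7 stock rods are required, but only 6 are allowed.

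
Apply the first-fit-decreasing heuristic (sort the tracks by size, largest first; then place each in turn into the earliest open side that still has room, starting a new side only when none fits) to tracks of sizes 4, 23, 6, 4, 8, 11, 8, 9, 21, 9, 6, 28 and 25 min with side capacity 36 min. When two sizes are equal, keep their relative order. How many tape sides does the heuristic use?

Sorted descending: 28, 25, 23, 21, 11, 9, 9, 8, 8, 6, 6, 4, 4.
  28 → side 1 (new)  [load 28/36]
  25 → side 2 (new)  [load 25/36]
  23 → side 3 (new)  [load 23/36]
  21 → side 4 (new)  [load 21/36]
  11 → side 2  [load 36/36]
  9 → side 3  [load 32/36]
  9 → side 4  [load 30/36]
  8 → side 1  [load 36/36]
  8 → side 5 (new)  [load 8/36]
  6 → side 4  [load 36/36]
  6 → side 5  [load 14/36]
  4 → side 3  [load 36/36]
  4 → side 5  [load 18/36]
5 tape sides opened.

5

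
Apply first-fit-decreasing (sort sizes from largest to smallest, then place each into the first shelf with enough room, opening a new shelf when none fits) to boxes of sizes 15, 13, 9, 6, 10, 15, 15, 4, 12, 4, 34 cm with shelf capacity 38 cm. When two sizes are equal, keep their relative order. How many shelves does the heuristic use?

4

Sorted descending: 34, 15, 15, 15, 13, 12, 10, 9, 6, 4, 4.
  34 → shelf 1 (new)  [load 34/38]
  15 → shelf 2 (new)  [load 15/38]
  15 → shelf 2  [load 30/38]
  15 → shelf 3 (new)  [load 15/38]
  13 → shelf 3  [load 28/38]
  12 → shelf 4 (new)  [load 12/38]
  10 → shelf 3  [load 38/38]
  9 → shelf 4  [load 21/38]
  6 → shelf 2  [load 36/38]
  4 → shelf 1  [load 38/38]
  4 → shelf 4  [load 25/38]
4 shelves opened.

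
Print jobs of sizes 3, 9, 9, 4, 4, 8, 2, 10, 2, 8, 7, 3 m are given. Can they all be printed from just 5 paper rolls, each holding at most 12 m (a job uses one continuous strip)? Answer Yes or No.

No

Total = 69 m; ⌈69/12⌉ = 6.
At least 6 paper rolls are required, but only 5 are allowed.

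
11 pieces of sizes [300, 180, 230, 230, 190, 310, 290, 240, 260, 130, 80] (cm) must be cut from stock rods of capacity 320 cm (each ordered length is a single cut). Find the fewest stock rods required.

9

Total = 310 + 300 + 290 + 260 + 240 + 230 + 230 + 190 + 180 + 130 + 80 = 2440 cm.
Lower bound: ⌈2440/320⌉ = 8 stock rods.
Also, 9 pieces each exceed 160 cm, and no two of those can share a stock rod, so at least 9 stock rods are needed.
A packing using 9 stock rods:
  stock rod 1: 310 = 310
  stock rod 2: 300 = 300
  stock rod 3: 290 = 290
  stock rod 4: 260 = 260
  stock rod 5: 240 + 80 = 320
  stock rod 6: 230 = 230
  stock rod 7: 230 = 230
  stock rod 8: 190 + 130 = 320
  stock rod 9: 180 = 180
This matches the lower bound, so 9 is optimal.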